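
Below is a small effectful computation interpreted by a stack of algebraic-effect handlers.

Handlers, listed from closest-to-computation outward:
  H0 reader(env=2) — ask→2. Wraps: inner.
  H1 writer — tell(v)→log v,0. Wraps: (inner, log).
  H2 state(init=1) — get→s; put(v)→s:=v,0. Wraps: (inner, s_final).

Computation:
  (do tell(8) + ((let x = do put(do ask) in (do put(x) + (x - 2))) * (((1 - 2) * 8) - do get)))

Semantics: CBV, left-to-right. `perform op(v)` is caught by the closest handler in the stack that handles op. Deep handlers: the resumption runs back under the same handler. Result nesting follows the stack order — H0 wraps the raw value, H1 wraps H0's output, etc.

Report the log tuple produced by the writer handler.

Answer: (8)

Evaluation trace:
tell(8) @ H1 ⇒ log+=8
ask @ H0 ⇒ 2
put(2) @ H2 ⇒ s:=2
put(0) @ H2 ⇒ s:=0
get @ H2 ⇒ 0
H0 returns 16
H1 returns (16, (8))
H2 returns ((16, (8)), 0)
= ((16, (8)), 0)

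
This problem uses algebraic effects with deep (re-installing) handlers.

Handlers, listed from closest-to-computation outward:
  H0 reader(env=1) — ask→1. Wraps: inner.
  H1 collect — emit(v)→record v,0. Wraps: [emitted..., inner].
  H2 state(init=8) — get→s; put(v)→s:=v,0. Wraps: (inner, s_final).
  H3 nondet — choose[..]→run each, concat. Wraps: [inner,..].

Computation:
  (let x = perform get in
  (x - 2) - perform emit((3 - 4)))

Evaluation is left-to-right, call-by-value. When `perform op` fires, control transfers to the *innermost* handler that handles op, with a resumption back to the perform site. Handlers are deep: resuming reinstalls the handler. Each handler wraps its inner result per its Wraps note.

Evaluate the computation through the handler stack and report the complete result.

Step-by-step:
get @ H2 ⇒ 8
emit(-1) @ H1 ⇒ out+=-1
H0 returns 6
H1 returns [-1, 6]
H2 returns ([-1, 6], 8)
H3 returns [([-1, 6], 8)]
= [([-1, 6], 8)]

Answer: [([-1, 6], 8)]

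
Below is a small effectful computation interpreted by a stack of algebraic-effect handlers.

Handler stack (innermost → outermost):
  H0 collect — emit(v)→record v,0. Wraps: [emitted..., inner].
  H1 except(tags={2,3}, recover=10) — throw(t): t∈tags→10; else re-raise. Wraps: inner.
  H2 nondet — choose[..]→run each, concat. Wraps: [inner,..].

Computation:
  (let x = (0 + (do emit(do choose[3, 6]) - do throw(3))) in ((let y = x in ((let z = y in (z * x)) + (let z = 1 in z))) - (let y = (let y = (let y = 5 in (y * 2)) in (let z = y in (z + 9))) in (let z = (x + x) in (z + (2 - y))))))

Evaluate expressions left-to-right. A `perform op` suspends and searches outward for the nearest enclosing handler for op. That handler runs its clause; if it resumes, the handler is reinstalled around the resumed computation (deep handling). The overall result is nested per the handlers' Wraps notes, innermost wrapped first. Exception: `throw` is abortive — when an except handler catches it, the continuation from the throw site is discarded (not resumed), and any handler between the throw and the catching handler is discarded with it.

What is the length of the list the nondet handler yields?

Answer: 2

Step-by-step:
choose[3, 6] @ H2
  branch[0] choose=3:
    emit(3) @ H0 ⇒ out+=3
    throw(3) @ H1 caught ⇒ 10
    H2 returns [10]
  branch[1] choose=6:
    emit(6) @ H0 ⇒ out+=6
    throw(3) @ H1 caught ⇒ 10
    H2 returns [10]
= [10, 10]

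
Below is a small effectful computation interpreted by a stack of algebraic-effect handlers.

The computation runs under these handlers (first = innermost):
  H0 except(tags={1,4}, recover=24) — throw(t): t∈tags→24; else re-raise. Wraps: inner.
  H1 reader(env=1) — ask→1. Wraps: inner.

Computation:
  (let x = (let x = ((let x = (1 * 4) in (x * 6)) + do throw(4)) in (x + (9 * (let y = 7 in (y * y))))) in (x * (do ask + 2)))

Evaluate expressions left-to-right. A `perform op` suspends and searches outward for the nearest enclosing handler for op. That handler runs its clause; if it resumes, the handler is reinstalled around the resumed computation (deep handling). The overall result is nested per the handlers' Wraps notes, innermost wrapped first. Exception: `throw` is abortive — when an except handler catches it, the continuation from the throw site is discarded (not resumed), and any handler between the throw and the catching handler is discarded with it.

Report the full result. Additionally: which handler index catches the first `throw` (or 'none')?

Working:
throw(4) @ H0 caught ⇒ 24
H1 returns 24
= 24

Answer: 24 ; first throw caught by: H0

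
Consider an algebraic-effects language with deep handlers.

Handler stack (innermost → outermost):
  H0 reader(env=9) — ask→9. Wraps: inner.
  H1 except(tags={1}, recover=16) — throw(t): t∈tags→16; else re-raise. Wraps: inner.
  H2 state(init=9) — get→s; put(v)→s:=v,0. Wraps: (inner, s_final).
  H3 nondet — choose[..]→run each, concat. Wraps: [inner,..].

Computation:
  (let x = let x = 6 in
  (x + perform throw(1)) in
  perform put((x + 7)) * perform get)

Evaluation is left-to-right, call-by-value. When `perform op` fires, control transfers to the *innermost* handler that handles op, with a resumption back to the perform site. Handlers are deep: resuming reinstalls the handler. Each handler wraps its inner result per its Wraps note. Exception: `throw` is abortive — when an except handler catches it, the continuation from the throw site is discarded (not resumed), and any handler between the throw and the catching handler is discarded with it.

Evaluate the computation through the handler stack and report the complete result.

Step-by-step:
throw(1) @ H1 caught ⇒ 16
H2 returns (16, 9)
H3 returns [(16, 9)]
= [(16, 9)]

Answer: [(16, 9)]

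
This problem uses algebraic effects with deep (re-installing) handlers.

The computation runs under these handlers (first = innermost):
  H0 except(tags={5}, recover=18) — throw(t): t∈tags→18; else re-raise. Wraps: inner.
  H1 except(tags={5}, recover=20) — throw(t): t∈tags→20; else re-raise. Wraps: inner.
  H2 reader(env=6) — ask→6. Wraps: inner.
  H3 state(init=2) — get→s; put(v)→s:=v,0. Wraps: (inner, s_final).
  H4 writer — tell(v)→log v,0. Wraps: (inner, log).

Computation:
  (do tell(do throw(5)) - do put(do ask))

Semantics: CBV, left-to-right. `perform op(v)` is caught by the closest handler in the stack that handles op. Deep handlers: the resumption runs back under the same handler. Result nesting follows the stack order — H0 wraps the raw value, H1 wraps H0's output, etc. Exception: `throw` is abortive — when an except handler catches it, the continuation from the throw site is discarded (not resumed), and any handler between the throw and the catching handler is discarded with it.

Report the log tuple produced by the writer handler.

Answer: ()

Working:
throw(5) @ H0 caught ⇒ 18
H1 returns 18
H2 returns 18
H3 returns (18, 2)
H4 returns ((18, 2), ())
= ((18, 2), ())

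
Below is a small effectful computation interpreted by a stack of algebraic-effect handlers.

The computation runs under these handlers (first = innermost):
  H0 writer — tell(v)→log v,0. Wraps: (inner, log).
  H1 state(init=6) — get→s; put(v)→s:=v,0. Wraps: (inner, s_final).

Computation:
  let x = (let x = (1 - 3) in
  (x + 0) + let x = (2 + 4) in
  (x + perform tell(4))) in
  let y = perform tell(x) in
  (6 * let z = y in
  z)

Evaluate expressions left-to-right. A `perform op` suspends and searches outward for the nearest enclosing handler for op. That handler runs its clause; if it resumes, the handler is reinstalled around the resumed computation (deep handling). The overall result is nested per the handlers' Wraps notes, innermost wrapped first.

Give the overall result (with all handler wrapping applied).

Step-by-step:
tell(4) @ H0 ⇒ log+=4
tell(4) @ H0 ⇒ log+=4
H0 returns (0, (4, 4))
H1 returns ((0, (4, 4)), 6)
= ((0, (4, 4)), 6)

Answer: ((0, (4, 4)), 6)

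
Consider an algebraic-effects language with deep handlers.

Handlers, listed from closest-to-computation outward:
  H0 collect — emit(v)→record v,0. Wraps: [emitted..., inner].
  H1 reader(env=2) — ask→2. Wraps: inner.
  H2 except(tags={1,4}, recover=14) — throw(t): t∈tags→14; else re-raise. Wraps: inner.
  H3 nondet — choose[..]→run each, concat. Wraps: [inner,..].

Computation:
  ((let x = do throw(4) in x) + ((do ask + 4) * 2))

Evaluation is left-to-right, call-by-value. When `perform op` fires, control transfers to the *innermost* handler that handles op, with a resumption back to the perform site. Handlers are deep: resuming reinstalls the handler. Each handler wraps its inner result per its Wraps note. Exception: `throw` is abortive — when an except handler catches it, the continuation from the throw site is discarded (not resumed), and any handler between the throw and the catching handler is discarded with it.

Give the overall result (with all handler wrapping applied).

Answer: [14]

Evaluation trace:
throw(4) @ H2 caught ⇒ 14
H3 returns [14]
= [14]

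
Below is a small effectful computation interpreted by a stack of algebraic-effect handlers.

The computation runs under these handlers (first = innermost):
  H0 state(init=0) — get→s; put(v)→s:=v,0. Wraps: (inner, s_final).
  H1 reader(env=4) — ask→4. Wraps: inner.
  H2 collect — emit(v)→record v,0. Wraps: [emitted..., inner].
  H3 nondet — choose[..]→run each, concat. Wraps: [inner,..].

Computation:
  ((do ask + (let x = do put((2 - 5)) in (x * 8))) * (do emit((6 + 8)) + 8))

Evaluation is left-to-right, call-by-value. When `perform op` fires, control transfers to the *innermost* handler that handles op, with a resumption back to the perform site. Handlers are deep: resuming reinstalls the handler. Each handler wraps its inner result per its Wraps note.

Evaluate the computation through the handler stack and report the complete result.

Working:
ask @ H1 ⇒ 4
put(-3) @ H0 ⇒ s:=-3
emit(14) @ H2 ⇒ out+=14
H0 returns (32, -3)
H1 returns (32, -3)
H2 returns [14, (32, -3)]
H3 returns [[14, (32, -3)]]
= [[14, (32, -3)]]

Answer: [[14, (32, -3)]]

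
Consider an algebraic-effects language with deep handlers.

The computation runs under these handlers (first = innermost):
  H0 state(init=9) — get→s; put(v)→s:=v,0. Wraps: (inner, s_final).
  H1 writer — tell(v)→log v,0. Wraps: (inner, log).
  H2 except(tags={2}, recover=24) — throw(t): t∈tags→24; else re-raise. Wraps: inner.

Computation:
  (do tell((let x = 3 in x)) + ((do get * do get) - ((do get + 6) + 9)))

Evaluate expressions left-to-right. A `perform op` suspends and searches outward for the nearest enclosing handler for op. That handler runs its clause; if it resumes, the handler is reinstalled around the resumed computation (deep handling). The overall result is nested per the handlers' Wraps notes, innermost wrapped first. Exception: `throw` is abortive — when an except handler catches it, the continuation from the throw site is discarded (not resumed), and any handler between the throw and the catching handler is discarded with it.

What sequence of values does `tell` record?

Answer: (3)

Working:
tell(3) @ H1 ⇒ log+=3
get @ H0 ⇒ 9
get @ H0 ⇒ 9
get @ H0 ⇒ 9
H0 returns (57, 9)
H1 returns ((57, 9), (3))
H2 returns ((57, 9), (3))
= ((57, 9), (3))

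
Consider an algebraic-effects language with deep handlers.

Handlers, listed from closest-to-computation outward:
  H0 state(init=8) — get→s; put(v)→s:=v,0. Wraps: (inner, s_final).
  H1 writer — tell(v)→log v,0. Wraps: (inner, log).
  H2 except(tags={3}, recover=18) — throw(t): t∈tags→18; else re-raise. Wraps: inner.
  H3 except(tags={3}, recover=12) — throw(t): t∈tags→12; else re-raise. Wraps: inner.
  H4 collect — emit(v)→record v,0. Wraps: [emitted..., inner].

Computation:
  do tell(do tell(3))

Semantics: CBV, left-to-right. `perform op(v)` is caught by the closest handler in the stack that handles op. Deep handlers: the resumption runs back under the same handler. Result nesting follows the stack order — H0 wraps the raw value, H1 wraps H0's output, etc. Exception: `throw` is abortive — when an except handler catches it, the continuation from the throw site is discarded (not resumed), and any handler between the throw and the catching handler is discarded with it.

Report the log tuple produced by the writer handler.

Working:
tell(3) @ H1 ⇒ log+=3
tell(0) @ H1 ⇒ log+=0
H0 returns (0, 8)
H1 returns ((0, 8), (3, 0))
H2 returns ((0, 8), (3, 0))
H3 returns ((0, 8), (3, 0))
H4 returns [((0, 8), (3, 0))]
= [((0, 8), (3, 0))]

Answer: (3, 0)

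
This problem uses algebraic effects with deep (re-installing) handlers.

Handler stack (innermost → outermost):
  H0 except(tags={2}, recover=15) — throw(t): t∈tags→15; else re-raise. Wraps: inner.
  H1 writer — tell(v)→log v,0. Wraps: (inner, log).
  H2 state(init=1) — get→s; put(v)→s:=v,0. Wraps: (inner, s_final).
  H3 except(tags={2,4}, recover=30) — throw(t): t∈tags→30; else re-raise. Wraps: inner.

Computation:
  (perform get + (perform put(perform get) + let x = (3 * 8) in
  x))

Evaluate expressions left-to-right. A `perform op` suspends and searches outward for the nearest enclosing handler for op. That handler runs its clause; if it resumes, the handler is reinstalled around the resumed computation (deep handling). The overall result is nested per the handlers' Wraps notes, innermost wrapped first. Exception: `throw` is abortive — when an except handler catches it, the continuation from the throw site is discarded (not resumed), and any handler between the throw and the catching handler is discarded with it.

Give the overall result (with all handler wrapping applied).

Evaluation trace:
get @ H2 ⇒ 1
get @ H2 ⇒ 1
put(1) @ H2 ⇒ s:=1
H0 returns 25
H1 returns (25, ())
H2 returns ((25, ()), 1)
H3 returns ((25, ()), 1)
= ((25, ()), 1)

Answer: ((25, ()), 1)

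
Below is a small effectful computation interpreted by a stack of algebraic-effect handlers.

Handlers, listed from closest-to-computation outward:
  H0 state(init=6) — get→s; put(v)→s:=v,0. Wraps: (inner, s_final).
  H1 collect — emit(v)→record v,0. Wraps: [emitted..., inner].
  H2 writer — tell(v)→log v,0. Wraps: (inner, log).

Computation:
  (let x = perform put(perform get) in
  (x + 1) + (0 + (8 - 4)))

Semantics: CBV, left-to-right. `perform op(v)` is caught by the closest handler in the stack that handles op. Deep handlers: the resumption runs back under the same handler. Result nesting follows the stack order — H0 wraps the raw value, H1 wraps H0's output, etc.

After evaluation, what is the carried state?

Evaluation trace:
get @ H0 ⇒ 6
put(6) @ H0 ⇒ s:=6
H0 returns (5, 6)
H1 returns [(5, 6)]
H2 returns ([(5, 6)], ())
= ([(5, 6)], ())

Answer: 6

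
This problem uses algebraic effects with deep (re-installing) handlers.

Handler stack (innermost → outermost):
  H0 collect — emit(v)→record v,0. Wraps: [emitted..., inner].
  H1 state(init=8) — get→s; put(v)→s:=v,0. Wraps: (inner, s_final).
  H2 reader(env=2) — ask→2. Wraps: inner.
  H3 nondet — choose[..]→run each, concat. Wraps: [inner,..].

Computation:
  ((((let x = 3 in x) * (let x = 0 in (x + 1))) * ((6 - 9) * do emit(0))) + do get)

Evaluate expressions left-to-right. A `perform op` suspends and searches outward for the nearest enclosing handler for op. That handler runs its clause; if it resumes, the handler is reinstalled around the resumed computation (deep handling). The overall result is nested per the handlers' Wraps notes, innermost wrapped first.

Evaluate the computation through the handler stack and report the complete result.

Answer: [([0, 8], 8)]

Working:
emit(0) @ H0 ⇒ out+=0
get @ H1 ⇒ 8
H0 returns [0, 8]
H1 returns ([0, 8], 8)
H2 returns ([0, 8], 8)
H3 returns [([0, 8], 8)]
= [([0, 8], 8)]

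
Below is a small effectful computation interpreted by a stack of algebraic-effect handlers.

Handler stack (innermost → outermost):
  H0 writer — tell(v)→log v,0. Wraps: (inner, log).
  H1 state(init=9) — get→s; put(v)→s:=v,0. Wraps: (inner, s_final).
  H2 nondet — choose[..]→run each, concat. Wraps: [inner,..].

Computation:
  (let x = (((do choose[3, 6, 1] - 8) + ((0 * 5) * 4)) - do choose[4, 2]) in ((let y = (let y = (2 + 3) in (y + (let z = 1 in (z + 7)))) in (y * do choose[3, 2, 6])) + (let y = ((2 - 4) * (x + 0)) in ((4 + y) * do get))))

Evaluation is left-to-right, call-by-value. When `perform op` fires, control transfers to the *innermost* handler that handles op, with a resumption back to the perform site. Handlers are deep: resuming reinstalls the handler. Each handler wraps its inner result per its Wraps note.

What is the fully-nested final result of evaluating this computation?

Answer: [((237, ()), 9), ((224, ()), 9), ((276, ()), 9), ((201, ()), 9), ((188, ()), 9), ((240, ()), 9), ((183, ()), 9), ((170, ()), 9), ((222, ()), 9), ((147, ()), 9), ((134, ()), 9), ((186, ()), 9), ((273, ()), 9), ((260, ()), 9), ((312, ()), 9), ((237, ()), 9), ((224, ()), 9), ((276, ()), 9)]

Step-by-step:
choose[3, 6, 1] @ H2
  branch[0] choose=3:
    choose[4, 2] @ H2
      branch[0] choose=4:
        choose[3, 2, 6] @ H2
          branch[0] choose=3:
            get @ H1 ⇒ 9
            H0 returns (237, ())
            H1 returns ((237, ()), 9)
            H2 returns [((237, ()), 9)]
          branch[1] choose=2:
            get @ H1 ⇒ 9
            H0 returns (224, ())
            H1 returns ((224, ()), 9)
            H2 returns [((224, ()), 9)]
          branch[2] choose=6:
            get @ H1 ⇒ 9
            H0 returns (276, ())
            H1 returns ((276, ()), 9)
            H2 returns [((276, ()), 9)]
      branch[1] choose=2:
        choose[3, 2, 6] @ H2
          branch[0] choose=3:
            get @ H1 ⇒ 9
            H0 returns (201, ())
            H1 returns ((201, ()), 9)
            H2 returns [((201, ()), 9)]
          branch[1] choose=2:
            get @ H1 ⇒ 9
            H0 returns (188, ())
            H1 returns ((188, ()), 9)
            H2 returns [((188, ()), 9)]
          branch[2] choose=6:
            get @ H1 ⇒ 9
            H0 returns (240, ())
            H1 returns ((240, ()), 9)
            H2 returns [((240, ()), 9)]
  branch[1] choose=6:
    choose[4, 2] @ H2
      branch[0] choose=4:
        choose[3, 2, 6] @ H2
          branch[0] choose=3:
            get @ H1 ⇒ 9
            H0 returns (183, ())
            H1 returns ((183, ()), 9)
            H2 returns [((183, ()), 9)]
          branch[1] choose=2:
            get @ H1 ⇒ 9
            H0 returns (170, ())
            H1 returns ((170, ()), 9)
            H2 returns [((170, ()), 9)]
          branch[2] choose=6:
            get @ H1 ⇒ 9
            H0 returns (222, ())
            H1 returns ((222, ()), 9)
            H2 returns [((222, ()), 9)]
      branch[1] choose=2:
        choose[3, 2, 6] @ H2
          branch[0] choose=3:
            get @ H1 ⇒ 9
            H0 returns (147, ())
            H1 returns ((147, ()), 9)
            H2 returns [((147, ()), 9)]
          branch[1] choose=2:
            get @ H1 ⇒ 9
            H0 returns (134, ())
            H1 returns ((134, ()), 9)
            H2 returns [((134, ()), 9)]
          branch[2] choose=6:
            get @ H1 ⇒ 9
            H0 returns (186, ())
            H1 returns ((186, ()), 9)
            H2 returns [((186, ()), 9)]
  branch[2] choose=1:
    choose[4, 2] @ H2
      branch[0] choose=4:
        choose[3, 2, 6] @ H2
          branch[0] choose=3:
            get @ H1 ⇒ 9
            H0 returns (273, ())
            H1 returns ((273, ()), 9)
            H2 returns [((273, ()), 9)]
          branch[1] choose=2:
            get @ H1 ⇒ 9
            H0 returns (260, ())
            H1 returns ((260, ()), 9)
            H2 returns [((260, ()), 9)]
          branch[2] choose=6:
            get @ H1 ⇒ 9
            H0 returns (312, ())
            H1 returns ((312, ()), 9)
            H2 returns [((312, ()), 9)]
      branch[1] choose=2:
        choose[3, 2, 6] @ H2
          branch[0] choose=3:
            get @ H1 ⇒ 9
            H0 returns (237, ())
            H1 returns ((237, ()), 9)
            H2 returns [((237, ()), 9)]
          branch[1] choose=2:
            get @ H1 ⇒ 9
            H0 returns (224, ())
            H1 returns ((224, ()), 9)
            H2 returns [((224, ()), 9)]
          branch[2] choose=6:
            get @ H1 ⇒ 9
            H0 returns (276, ())
            H1 returns ((276, ()), 9)
            H2 returns [((276, ()), 9)]
= [((237, ()), 9), ((224, ()), 9), ((276, ()), 9), ((201, ()), 9), ((188, ()), 9), ((240, ()), 9), ((183, ()), 9), ((170, ()), 9), ((222, ()), 9), ((147, ()), 9), ((134, ()), 9), ((186, ()), 9), ((273, ()), 9), ((260, ()), 9), ((312, ()), 9), ((237, ()), 9), ((224, ()), 9), ((276, ()), 9)]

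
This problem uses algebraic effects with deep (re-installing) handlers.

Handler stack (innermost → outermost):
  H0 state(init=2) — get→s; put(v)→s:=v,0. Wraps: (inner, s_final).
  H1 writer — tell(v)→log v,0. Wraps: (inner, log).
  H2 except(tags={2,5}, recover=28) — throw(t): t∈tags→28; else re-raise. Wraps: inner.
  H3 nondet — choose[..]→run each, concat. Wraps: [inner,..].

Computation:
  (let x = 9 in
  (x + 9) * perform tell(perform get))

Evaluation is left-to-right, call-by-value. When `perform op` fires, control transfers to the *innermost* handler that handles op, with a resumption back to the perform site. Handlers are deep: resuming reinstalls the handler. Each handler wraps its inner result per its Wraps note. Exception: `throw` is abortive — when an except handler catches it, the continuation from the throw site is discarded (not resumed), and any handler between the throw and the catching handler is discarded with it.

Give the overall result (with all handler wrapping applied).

Working:
get @ H0 ⇒ 2
tell(2) @ H1 ⇒ log+=2
H0 returns (0, 2)
H1 returns ((0, 2), (2))
H2 returns ((0, 2), (2))
H3 returns [((0, 2), (2))]
= [((0, 2), (2))]

Answer: [((0, 2), (2))]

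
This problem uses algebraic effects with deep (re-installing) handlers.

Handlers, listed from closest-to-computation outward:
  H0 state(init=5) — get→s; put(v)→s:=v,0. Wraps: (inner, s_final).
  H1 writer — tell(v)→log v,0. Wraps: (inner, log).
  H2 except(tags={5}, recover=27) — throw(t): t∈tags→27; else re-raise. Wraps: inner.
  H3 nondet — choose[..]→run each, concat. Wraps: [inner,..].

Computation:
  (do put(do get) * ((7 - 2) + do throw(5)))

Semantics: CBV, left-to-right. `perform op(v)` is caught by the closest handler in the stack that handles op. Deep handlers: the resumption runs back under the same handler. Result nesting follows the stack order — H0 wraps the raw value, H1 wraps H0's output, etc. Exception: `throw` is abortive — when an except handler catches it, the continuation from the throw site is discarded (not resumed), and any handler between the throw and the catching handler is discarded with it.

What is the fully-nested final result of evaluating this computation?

Evaluation trace:
get @ H0 ⇒ 5
put(5) @ H0 ⇒ s:=5
throw(5) @ H2 caught ⇒ 27
H3 returns [27]
= [27]

Answer: [27]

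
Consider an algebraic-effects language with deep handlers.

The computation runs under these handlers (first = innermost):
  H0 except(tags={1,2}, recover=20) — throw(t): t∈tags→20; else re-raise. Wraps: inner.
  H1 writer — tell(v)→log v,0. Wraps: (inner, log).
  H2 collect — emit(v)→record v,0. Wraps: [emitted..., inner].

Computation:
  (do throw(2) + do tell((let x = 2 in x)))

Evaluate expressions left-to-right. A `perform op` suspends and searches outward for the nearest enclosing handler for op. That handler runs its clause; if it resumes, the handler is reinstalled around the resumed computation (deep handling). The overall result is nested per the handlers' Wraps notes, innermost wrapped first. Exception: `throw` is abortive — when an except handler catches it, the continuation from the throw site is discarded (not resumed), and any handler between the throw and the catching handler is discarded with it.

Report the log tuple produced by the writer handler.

Answer: ()

Evaluation trace:
throw(2) @ H0 caught ⇒ 20
H1 returns (20, ())
H2 returns [(20, ())]
= [(20, ())]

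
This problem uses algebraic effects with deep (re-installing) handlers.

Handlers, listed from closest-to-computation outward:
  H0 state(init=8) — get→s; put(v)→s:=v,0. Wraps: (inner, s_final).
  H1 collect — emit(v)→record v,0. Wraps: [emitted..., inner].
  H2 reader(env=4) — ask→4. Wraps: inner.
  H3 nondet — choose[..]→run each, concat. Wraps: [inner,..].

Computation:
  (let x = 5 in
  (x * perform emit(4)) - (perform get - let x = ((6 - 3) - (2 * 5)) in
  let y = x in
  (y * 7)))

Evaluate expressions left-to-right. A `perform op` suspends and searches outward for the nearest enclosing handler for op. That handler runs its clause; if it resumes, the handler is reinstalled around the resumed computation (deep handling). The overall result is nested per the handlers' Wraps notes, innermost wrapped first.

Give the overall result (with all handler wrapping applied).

Answer: [[4, (-57, 8)]]

Step-by-step:
emit(4) @ H1 ⇒ out+=4
get @ H0 ⇒ 8
H0 returns (-57, 8)
H1 returns [4, (-57, 8)]
H2 returns [4, (-57, 8)]
H3 returns [[4, (-57, 8)]]
= [[4, (-57, 8)]]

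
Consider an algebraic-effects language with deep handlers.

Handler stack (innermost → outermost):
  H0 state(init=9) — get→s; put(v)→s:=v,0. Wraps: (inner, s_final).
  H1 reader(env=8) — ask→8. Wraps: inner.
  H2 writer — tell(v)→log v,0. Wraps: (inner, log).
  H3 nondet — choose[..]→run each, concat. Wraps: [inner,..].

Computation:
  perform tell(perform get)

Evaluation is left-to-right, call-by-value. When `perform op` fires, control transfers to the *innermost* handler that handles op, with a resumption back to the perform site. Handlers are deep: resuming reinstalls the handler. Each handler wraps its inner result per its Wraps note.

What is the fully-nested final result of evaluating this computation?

Answer: [((0, 9), (9))]

Step-by-step:
get @ H0 ⇒ 9
tell(9) @ H2 ⇒ log+=9
H0 returns (0, 9)
H1 returns (0, 9)
H2 returns ((0, 9), (9))
H3 returns [((0, 9), (9))]
= [((0, 9), (9))]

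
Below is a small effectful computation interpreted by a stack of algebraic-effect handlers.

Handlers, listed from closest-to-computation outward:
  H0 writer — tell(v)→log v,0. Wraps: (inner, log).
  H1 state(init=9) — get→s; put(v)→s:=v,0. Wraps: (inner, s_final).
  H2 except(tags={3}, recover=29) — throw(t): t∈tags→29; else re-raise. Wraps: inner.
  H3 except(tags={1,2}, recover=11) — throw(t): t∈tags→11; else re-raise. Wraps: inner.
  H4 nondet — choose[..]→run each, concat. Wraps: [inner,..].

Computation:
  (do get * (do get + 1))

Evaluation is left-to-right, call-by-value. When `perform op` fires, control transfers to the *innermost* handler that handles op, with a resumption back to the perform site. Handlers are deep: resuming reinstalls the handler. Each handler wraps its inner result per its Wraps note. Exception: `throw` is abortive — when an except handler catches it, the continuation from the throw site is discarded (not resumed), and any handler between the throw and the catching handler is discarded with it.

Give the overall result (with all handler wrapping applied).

Answer: [((90, ()), 9)]

Working:
get @ H1 ⇒ 9
get @ H1 ⇒ 9
H0 returns (90, ())
H1 returns ((90, ()), 9)
H2 returns ((90, ()), 9)
H3 returns ((90, ()), 9)
H4 returns [((90, ()), 9)]
= [((90, ()), 9)]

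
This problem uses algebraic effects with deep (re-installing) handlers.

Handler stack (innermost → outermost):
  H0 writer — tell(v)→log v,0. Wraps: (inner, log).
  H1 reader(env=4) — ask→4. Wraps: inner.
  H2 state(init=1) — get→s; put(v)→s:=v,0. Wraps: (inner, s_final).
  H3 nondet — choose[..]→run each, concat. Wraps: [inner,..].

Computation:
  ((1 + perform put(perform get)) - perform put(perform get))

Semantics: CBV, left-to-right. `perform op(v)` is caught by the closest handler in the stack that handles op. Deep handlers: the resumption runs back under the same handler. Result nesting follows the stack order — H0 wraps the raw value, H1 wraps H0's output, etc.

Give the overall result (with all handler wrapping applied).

Evaluation trace:
get @ H2 ⇒ 1
put(1) @ H2 ⇒ s:=1
get @ H2 ⇒ 1
put(1) @ H2 ⇒ s:=1
H0 returns (1, ())
H1 returns (1, ())
H2 returns ((1, ()), 1)
H3 returns [((1, ()), 1)]
= [((1, ()), 1)]

Answer: [((1, ()), 1)]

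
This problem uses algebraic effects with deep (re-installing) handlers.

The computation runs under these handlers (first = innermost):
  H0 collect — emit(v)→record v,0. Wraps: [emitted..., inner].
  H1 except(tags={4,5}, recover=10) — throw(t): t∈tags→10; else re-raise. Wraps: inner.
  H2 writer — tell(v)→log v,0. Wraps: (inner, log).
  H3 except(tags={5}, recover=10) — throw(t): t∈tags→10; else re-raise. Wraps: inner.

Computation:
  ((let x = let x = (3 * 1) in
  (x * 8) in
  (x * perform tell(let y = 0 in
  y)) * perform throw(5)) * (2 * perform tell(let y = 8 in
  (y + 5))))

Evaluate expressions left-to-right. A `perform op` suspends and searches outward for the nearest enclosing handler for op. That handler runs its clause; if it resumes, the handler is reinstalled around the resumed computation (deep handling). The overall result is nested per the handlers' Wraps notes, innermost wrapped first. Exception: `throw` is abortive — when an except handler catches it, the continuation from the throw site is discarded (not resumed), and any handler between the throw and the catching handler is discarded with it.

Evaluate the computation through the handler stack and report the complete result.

Evaluation trace:
tell(0) @ H2 ⇒ log+=0
throw(5) @ H1 caught ⇒ 10
H2 returns (10, (0))
H3 returns (10, (0))
= (10, (0))

Answer: (10, (0))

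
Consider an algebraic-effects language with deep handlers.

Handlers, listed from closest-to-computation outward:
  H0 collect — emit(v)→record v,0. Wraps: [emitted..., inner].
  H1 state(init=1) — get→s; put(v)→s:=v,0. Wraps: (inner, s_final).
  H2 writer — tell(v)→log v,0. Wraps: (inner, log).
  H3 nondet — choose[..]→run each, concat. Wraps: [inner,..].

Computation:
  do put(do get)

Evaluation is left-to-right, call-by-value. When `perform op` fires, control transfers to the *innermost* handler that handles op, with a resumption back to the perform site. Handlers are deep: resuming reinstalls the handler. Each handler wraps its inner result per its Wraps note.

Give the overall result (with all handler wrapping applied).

Answer: [(([0], 1), ())]

Step-by-step:
get @ H1 ⇒ 1
put(1) @ H1 ⇒ s:=1
H0 returns [0]
H1 returns ([0], 1)
H2 returns (([0], 1), ())
H3 returns [(([0], 1), ())]
= [(([0], 1), ())]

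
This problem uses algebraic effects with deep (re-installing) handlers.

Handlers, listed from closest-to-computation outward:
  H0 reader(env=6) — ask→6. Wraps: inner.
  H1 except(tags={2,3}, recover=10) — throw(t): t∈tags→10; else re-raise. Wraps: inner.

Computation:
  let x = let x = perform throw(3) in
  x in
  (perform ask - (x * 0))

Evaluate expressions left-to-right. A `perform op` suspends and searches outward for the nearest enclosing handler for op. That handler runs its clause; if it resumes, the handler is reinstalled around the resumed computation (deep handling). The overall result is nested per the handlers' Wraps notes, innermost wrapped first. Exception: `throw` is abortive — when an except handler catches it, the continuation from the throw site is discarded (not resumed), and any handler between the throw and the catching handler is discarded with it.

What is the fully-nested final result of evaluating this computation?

Answer: 10

Working:
throw(3) @ H1 caught ⇒ 10
= 10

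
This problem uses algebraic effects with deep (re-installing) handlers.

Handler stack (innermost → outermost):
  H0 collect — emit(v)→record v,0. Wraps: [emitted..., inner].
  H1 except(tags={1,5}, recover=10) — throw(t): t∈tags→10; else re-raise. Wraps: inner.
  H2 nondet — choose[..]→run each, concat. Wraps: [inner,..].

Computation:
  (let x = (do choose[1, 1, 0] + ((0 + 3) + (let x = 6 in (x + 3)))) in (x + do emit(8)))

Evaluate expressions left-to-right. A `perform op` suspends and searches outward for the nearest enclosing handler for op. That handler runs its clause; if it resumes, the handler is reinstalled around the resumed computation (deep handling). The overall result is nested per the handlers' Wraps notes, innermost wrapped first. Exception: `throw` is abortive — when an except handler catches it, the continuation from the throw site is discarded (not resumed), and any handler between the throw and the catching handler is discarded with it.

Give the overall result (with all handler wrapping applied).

Answer: [[8, 13], [8, 13], [8, 12]]

Evaluation trace:
choose[1, 1, 0] @ H2
  branch[0] choose=1:
    emit(8) @ H0 ⇒ out+=8
    H0 returns [8, 13]
    H1 returns [8, 13]
    H2 returns [[8, 13]]
  branch[1] choose=1:
    emit(8) @ H0 ⇒ out+=8
    H0 returns [8, 13]
    H1 returns [8, 13]
    H2 returns [[8, 13]]
  branch[2] choose=0:
    emit(8) @ H0 ⇒ out+=8
    H0 returns [8, 12]
    H1 returns [8, 12]
    H2 returns [[8, 12]]
= [[8, 13], [8, 13], [8, 12]]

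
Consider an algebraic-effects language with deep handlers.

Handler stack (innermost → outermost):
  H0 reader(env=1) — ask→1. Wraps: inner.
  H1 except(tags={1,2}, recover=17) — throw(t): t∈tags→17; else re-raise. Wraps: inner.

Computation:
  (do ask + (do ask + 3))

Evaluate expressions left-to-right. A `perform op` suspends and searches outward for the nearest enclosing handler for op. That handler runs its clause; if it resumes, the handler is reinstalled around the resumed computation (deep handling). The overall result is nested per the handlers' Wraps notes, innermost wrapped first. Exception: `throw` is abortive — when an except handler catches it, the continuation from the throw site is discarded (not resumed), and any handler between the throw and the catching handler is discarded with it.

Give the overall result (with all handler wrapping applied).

Working:
ask @ H0 ⇒ 1
ask @ H0 ⇒ 1
H0 returns 5
H1 returns 5
= 5

Answer: 5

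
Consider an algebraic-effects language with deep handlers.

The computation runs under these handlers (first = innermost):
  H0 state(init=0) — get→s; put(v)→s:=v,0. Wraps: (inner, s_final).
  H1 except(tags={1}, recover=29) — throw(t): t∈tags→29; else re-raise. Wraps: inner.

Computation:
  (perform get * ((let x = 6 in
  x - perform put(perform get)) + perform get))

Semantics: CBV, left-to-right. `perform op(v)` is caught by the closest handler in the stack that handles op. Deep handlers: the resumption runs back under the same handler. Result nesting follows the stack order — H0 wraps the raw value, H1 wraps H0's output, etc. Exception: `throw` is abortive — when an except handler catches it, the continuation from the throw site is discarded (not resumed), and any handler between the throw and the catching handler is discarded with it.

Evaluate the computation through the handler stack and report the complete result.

Answer: (0, 0)

Working:
get @ H0 ⇒ 0
get @ H0 ⇒ 0
put(0) @ H0 ⇒ s:=0
get @ H0 ⇒ 0
H0 returns (0, 0)
H1 returns (0, 0)
= (0, 0)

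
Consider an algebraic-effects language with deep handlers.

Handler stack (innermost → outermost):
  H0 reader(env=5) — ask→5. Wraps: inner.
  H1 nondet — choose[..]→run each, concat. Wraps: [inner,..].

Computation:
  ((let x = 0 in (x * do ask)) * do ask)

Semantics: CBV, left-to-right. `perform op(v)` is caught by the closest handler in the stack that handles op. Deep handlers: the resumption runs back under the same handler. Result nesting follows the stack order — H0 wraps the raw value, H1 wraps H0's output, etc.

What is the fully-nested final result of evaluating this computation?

Working:
ask @ H0 ⇒ 5
ask @ H0 ⇒ 5
H0 returns 0
H1 returns [0]
= [0]

Answer: [0]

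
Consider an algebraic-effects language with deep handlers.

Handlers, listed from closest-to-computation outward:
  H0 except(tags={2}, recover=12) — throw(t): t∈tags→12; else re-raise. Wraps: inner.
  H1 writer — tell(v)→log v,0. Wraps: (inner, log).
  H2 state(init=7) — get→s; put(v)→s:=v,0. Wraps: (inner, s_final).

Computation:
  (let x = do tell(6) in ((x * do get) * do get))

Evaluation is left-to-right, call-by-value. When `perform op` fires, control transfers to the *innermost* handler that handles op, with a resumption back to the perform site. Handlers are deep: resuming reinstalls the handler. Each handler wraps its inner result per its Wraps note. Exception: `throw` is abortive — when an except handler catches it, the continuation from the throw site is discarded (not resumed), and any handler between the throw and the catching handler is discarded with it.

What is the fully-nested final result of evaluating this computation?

Evaluation trace:
tell(6) @ H1 ⇒ log+=6
get @ H2 ⇒ 7
get @ H2 ⇒ 7
H0 returns 0
H1 returns (0, (6))
H2 returns ((0, (6)), 7)
= ((0, (6)), 7)

Answer: ((0, (6)), 7)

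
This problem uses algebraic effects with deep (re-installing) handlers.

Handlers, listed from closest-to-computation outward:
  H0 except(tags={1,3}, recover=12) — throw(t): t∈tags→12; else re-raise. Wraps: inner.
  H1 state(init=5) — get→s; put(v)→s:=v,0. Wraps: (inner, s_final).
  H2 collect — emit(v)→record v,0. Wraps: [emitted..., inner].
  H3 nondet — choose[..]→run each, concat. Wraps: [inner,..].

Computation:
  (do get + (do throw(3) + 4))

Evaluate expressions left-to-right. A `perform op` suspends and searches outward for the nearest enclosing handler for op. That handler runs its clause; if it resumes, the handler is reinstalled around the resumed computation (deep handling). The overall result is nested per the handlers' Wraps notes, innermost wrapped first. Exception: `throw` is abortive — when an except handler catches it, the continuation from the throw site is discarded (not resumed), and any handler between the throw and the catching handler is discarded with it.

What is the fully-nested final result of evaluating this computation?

Answer: [[(12, 5)]]

Working:
get @ H1 ⇒ 5
throw(3) @ H0 caught ⇒ 12
H1 returns (12, 5)
H2 returns [(12, 5)]
H3 returns [[(12, 5)]]
= [[(12, 5)]]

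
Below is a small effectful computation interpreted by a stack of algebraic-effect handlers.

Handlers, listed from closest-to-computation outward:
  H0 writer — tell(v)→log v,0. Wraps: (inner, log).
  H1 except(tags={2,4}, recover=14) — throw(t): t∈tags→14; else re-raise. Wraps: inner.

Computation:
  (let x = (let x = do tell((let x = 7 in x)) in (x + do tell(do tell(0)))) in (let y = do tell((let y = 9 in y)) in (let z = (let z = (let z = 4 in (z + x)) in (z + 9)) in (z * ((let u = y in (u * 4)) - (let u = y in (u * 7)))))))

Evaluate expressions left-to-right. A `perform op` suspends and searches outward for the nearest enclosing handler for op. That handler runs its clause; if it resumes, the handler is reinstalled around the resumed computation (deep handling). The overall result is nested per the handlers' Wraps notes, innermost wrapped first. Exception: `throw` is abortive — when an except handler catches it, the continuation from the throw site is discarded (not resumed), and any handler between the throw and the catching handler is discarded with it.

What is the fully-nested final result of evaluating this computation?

Answer: (0, (7, 0, 0, 9))

Step-by-step:
tell(7) @ H0 ⇒ log+=7
tell(0) @ H0 ⇒ log+=0
tell(0) @ H0 ⇒ log+=0
tell(9) @ H0 ⇒ log+=9
H0 returns (0, (7, 0, 0, 9))
H1 returns (0, (7, 0, 0, 9))
= (0, (7, 0, 0, 9))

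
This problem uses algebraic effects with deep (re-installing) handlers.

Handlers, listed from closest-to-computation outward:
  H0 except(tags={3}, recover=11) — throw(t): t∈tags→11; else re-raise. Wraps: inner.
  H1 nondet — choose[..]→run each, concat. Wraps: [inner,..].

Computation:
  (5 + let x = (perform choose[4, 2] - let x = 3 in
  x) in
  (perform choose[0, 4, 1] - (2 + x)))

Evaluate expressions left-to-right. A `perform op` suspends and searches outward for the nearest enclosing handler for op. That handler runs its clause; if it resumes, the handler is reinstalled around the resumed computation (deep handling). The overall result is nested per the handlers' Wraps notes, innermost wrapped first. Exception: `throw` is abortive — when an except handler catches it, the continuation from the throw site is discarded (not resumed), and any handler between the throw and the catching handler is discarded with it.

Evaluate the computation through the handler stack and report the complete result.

Answer: [2, 6, 3, 4, 8, 5]

Step-by-step:
choose[4, 2] @ H1
  branch[0] choose=4:
    choose[0, 4, 1] @ H1
      branch[0] choose=0:
        H0 returns 2
        H1 returns [2]
      branch[1] choose=4:
        H0 returns 6
        H1 returns [6]
      branch[2] choose=1:
        H0 returns 3
        H1 returns [3]
  branch[1] choose=2:
    choose[0, 4, 1] @ H1
      branch[0] choose=0:
        H0 returns 4
        H1 returns [4]
      branch[1] choose=4:
        H0 returns 8
        H1 returns [8]
      branch[2] choose=1:
        H0 returns 5
        H1 returns [5]
= [2, 6, 3, 4, 8, 5]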